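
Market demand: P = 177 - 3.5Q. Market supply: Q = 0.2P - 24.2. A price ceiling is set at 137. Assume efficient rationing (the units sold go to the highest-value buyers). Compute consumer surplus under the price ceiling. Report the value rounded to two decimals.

Rewriting supply in inverse form: P = 121 + 5Q.
Free-market equilibrium: 177 - 3.5Q = 121 + 5Q gives Q* = 6.5882, P* = 153.9412.
At P = 137, sellers supply (137 - 121)/5 = 3.2 while buyers want more, so the quantity traded is 3.2 at price 137.
The demand price at Q = 3.2 is 165.8. CS is the trapezoid between demand and 137 over [0, 3.2]: (1/2)[(177 - 137) + (165.8 - 137)](3.2) = 110.08.

110.08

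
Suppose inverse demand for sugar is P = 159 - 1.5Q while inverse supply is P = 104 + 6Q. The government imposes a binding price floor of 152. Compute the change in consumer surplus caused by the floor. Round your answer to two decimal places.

Without the control, 159 - 1.5Q = 104 + 6Q so Q* = 7.3333 and P* = 148.
At the floor price 152, quantity demanded is (159 - 152)/1.5 = 4.6667; demand is the short side, so Q = 4.6667 trades at P = 152.
CS goes from (1/2)(7.3333)(11) = 40.3333 to 16.3333 (computed as (159 - 152)(4.6667) - (1/2)(1.5)(4.6667)^2), a change of -24.

-24.00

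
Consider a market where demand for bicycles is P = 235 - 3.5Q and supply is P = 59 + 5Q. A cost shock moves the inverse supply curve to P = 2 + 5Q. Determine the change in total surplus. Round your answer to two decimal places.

Initial equilibrium: Q_0 = 20.7059, P_0 = 162.5294; CS_0 = (1/2)(20.7059)(72.4706) = 750.2837, PS_0 = (1/2)(20.7059)(103.5294) = 1071.8339.
New equilibrium: 235 - 3.5Q = 2 + 5Q gives Q_1 = 27.4118, P_1 = 139.0588; CS_1 = 1314.9585, PS_1 = 1878.5121.
Change in total surplus = (1314.9585 + 1878.5121) - (750.2837 + 1071.8339) = 1371.3529.

1371.35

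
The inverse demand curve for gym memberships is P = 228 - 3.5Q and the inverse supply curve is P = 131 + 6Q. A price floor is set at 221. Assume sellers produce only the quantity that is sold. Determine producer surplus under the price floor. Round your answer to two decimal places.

168.00

Free-market equilibrium: 228 - 3.5Q = 131 + 6Q gives Q* = 10.2105, P* = 192.2632.
At P = 221, buyers demand (228 - 221)/3.5 = 2 while sellers would supply more, so the quantity traded is 2 at price 221.
The supply price at Q = 2 is 143. PS is the trapezoid between 221 and supply over [0, 2]: (1/2)[(221 - 131) + (221 - 143)](2) = 168.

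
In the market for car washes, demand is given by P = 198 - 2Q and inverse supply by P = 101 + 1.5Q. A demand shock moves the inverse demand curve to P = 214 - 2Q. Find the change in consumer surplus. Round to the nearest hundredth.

274.29

Initial equilibrium: Q_0 = 27.7143, P_0 = 142.5714; CS_0 = (1/2)(27.7143)(55.4286) = 768.0816, PS_0 = (1/2)(27.7143)(41.5714) = 576.0612.
New equilibrium: 214 - 2Q = 101 + 1.5Q gives Q_1 = 32.2857, P_1 = 149.4286; CS_1 = 1042.3673, PS_1 = 781.7755.
Change in consumer surplus = 1042.3673 - 768.0816 = 274.2857.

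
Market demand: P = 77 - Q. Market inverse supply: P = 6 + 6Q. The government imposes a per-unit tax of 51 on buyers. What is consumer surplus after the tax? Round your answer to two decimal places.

4.08

Pre-tax equilibrium: 77 - Q = 6 + 6Q gives Q* = 10.1429, P* = 66.8571.
With the tax, buyers' net willingness to pay falls by 51: (77 - 51) - Q = 6 + 6Q, so Q_t = 2.8571. Buyers pay P_b = 74.1429; sellers receive P_s = P_b - 51 = 23.1429.
Consumer surplus is the triangle under demand above P_b: (1/2)(2.8571)(77 - 74.1429) = 4.0816.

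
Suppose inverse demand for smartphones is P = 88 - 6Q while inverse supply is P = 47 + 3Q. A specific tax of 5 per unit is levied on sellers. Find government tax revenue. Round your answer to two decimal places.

20.00

Pre-tax equilibrium: 88 - 6Q = 47 + 3Q gives Q* = 4.5556, P* = 60.6667.
A tax on sellers shifts supply up by 5: 88 - 6Q = 47 + 3Q + 5, so Q_t = 4. Buyers pay P_b = 64; sellers receive P_s = P_b - 5 = 59.
Revenue is the tax times quantity traded: 5 x 4 = 20.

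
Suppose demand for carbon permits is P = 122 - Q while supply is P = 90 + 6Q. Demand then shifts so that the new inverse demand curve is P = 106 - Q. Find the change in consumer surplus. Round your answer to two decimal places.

-7.84

Initial equilibrium: Q_0 = 4.5714, P_0 = 117.4286; CS_0 = (1/2)(4.5714)(4.5714) = 10.449, PS_0 = (1/2)(4.5714)(27.4286) = 62.6939.
New equilibrium: 106 - Q = 90 + 6Q gives Q_1 = 2.2857, P_1 = 103.7143; CS_1 = 2.6122, PS_1 = 15.6735.
Change in consumer surplus = 2.6122 - 10.449 = -7.8367.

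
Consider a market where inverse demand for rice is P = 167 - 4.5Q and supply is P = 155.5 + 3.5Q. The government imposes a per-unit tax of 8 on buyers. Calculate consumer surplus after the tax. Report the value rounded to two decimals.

Without the tax, 167 - 4.5Q = 155.5 + 3.5Q so Q* = 1.4375 and P* = 160.5312.
A tax on buyers shifts demand down by 8: (167 - 8) - 4.5Q = 155.5 + 3.5Q, so Q_t = 0.4375. Buyers pay P_b = 165.0312; sellers receive P_s = P_b - 8 = 157.0312.
CS = (1/2)(Q_t)(167 - P_b) = (1/2)(0.4375)(1.9688) = 0.4307.

0.43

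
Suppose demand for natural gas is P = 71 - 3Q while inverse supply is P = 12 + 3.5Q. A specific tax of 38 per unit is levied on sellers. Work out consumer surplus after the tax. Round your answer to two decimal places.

15.66

Without the tax, 71 - 3Q = 12 + 3.5Q so Q* = 9.0769 and P* = 43.7692.
A tax on sellers shifts supply up by 38: 71 - 3Q = 12 + 3.5Q + 38, so Q_t = 3.2308. Buyers pay P_b = 61.3077; sellers receive P_s = P_b - 38 = 23.3077.
CS = (1/2)(Q_t)(71 - P_b) = (1/2)(3.2308)(9.6923) = 15.6568.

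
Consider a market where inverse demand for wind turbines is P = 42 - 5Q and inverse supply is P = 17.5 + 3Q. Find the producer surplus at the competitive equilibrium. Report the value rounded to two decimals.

Setting demand equal to supply, 24.5 = 8Q, so Q* = 3.0625 and P* = 26.6875.
The supply curve's price intercept is 17.5, so PS = (1/2)(Q*)(P* - 17.5) = (1/2)(3.0625)(9.1875) = 14.0684.

14.07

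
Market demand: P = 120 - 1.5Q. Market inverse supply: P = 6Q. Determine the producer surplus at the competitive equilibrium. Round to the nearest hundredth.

Set 120 - 1.5Q = 6Q, which gives 120 = 7.5Q, so Q* = 16 and P* = 120 - 1.5(16) = 96.
The supply curve's price intercept is 0, so PS = (1/2)(Q*)(P* - 0) = (1/2)(16)(96) = 768.

768.00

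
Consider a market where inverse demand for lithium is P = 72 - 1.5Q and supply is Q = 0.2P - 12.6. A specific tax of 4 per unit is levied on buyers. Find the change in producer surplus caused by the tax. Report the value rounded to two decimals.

-3.31

Rewriting supply in inverse form: P = 63 + 5Q.
Without the tax, 72 - 1.5Q = 63 + 5Q so Q* = 1.3846 and P* = 69.9231.
With the tax, buyers' net willingness to pay falls by 4: (72 - 4) - 1.5Q = 63 + 5Q, so Q_t = 0.7692. Buyers pay P_b = 70.8462; sellers receive P_s = P_b - 4 = 66.8462.
PS falls from (1/2)(1.3846)(6.9231) = 4.7929 to (1/2)(0.7692)(3.8462) = 1.4793, a change of -3.3136.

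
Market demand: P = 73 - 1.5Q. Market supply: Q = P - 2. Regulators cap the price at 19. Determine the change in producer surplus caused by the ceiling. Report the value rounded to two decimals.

Rewriting supply in inverse form: P = 2 + Q.
Free-market equilibrium: 73 - 1.5Q = 2 + Q gives Q* = 28.4, P* = 30.4.
At P = 19, sellers supply (19 - 2)/1 = 17 while buyers want more, so the quantity traded is 17 at price 19.
PS goes from (1/2)(28.4)(28.4) = 403.28 to 144.5 (computed as (19 - 2)(17) - (1/2)(1)(17)^2), a change of -258.78.

-258.78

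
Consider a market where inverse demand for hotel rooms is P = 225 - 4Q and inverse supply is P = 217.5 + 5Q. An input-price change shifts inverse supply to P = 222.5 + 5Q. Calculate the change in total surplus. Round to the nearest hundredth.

-2.78

Initial equilibrium: Q_0 = 0.8333, P_0 = 221.6667; CS_0 = (1/2)(0.8333)(3.3333) = 1.3889, PS_0 = (1/2)(0.8333)(4.1667) = 1.7361.
New equilibrium: 225 - 4Q = 222.5 + 5Q gives Q_1 = 0.2778, P_1 = 223.8889; CS_1 = 0.1543, PS_1 = 0.1929.
Change in total surplus = (0.1543 + 0.1929) - (1.3889 + 1.7361) = -2.7778.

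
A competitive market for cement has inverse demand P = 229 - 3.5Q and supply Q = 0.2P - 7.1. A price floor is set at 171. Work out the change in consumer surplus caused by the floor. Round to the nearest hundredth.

-426.33

Rewriting supply in inverse form: P = 35.5 + 5Q.
Free-market equilibrium: 229 - 3.5Q = 35.5 + 5Q gives Q* = 22.7647, P* = 149.3235.
At the floor price 171, quantity demanded is (229 - 171)/3.5 = 16.5714; demand is the short side, so Q = 16.5714 trades at P = 171.
CS goes from (1/2)(22.7647)(79.6765) = 906.9057 to 480.5714 (computed as (229 - 171)(16.5714) - (1/2)(3.5)(16.5714)^2), a change of -426.3343.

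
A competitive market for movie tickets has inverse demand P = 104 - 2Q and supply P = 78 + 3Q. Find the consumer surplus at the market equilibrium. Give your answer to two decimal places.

Set 104 - 2Q = 78 + 3Q, which gives 26 = 5Q, so Q* = 5.2 and P* = 104 - 2(5.2) = 93.6.
The demand choke price is 104, so CS = (1/2)(Q*)(104 - P*) = (1/2)(5.2)(10.4) = 27.04.

27.04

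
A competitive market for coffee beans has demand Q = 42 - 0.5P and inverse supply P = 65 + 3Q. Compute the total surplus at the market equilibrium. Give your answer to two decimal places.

36.10

Rewriting demand in inverse form: P = 84 - 2Q.
Set 84 - 2Q = 65 + 3Q, which gives 19 = 5Q, so Q* = 3.8 and P* = 84 - 2(3.8) = 76.4.
CS = (1/2)(3.8)(7.6) = 14.44 and PS = (1/2)(3.8)(11.4) = 21.66, so total surplus = 36.1.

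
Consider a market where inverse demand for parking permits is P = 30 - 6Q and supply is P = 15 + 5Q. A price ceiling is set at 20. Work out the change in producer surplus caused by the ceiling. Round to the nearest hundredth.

-2.15

Free-market equilibrium: 30 - 6Q = 15 + 5Q gives Q* = 1.3636, P* = 21.8182.
At the ceiling price 20, quantity supplied is (20 - 15)/5 = 1; supply is the short side, so Q = 1 trades at P = 20.
PS goes from (1/2)(1.3636)(6.8182) = 4.6488 to 2.5 (computed as (20 - 15)(1) - (1/2)(5)(1)^2), a change of -2.1488.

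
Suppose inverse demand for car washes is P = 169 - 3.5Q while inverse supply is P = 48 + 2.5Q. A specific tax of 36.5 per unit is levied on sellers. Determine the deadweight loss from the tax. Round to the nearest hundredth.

Without the tax, 169 - 3.5Q = 48 + 2.5Q so Q* = 20.1667 and P* = 98.4167.
With the tax, sellers need 36.5 more per unit: 169 - 3.5Q = 48 + 2.5Q + 36.5, so Q_t = 14.0833. Buyers pay P_b = 119.7083; sellers receive P_s = P_b - 36.5 = 83.2083.
The welfare triangle lost has base Q* - Q_t = 6.0833 and height t = 36.5, so DWL = (1/2)(6.0833)(36.5) = 111.0208.

111.02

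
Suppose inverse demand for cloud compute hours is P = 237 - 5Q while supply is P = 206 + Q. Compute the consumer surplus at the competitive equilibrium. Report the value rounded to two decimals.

Equilibrium: 237 - 5Q = 206 + Q, so Q* = 5.1667 and P* = 211.1667.
Consumer surplus is the triangle under demand above P*: (1/2)(5.1667)(237 - 211.1667) = (1/2)(5.1667)(25.8333) = 66.7361.

66.74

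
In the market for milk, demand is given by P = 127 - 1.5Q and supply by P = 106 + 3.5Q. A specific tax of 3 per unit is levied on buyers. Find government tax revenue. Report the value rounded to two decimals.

Without the tax, 127 - 1.5Q = 106 + 3.5Q so Q* = 4.2 and P* = 120.7.
A tax on buyers shifts demand down by 3: (127 - 3) - 1.5Q = 106 + 3.5Q, so Q_t = 3.6. Buyers pay P_b = 121.6; sellers receive P_s = P_b - 3 = 118.6.
Tax revenue = t x Q_t = 3 x 3.6 = 10.8.

10.80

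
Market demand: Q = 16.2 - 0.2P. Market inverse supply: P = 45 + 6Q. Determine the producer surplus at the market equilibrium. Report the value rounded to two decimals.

32.13

Rewriting demand in inverse form: P = 81 - 5Q.
Equilibrium: 81 - 5Q = 45 + 6Q, so Q* = 3.2727 and P* = 64.6364.
The supply curve's price intercept is 45, so PS = (1/2)(Q*)(P* - 45) = (1/2)(3.2727)(19.6364) = 32.1322.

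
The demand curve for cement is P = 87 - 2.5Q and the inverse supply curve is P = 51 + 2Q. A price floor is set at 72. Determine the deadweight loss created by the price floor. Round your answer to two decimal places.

Free-market equilibrium: 87 - 2.5Q = 51 + 2Q gives Q* = 8, P* = 67.
At P = 72, buyers demand (87 - 72)/2.5 = 6 while sellers would supply more, so the quantity traded is 6 at price 72.
The lost-trades triangle has base Q* - 6 = 2 and height equal to the gap between the curves at Q = 6, which is 72 - 63 = 9. DWL = (1/2)(2)(9) = 9.

9.00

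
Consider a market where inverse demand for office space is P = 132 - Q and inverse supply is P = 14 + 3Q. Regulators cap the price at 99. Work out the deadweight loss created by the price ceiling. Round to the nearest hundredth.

Without the control, 132 - Q = 14 + 3Q so Q* = 29.5 and P* = 102.5.
At the ceiling price 99, quantity supplied is (99 - 14)/3 = 28.3333; supply is the short side, so Q = 28.3333 trades at P = 99.
The lost-trades triangle has base Q* - 28.3333 = 1.1667 and height equal to the gap between the curves at Q = 28.3333, which is 103.6667 - 99 = 4.6667. DWL = (1/2)(1.1667)(4.6667) = 2.7222.

2.72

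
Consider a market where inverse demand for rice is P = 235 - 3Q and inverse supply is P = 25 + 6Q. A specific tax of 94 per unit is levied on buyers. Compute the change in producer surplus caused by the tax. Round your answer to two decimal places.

-1134.96

Pre-tax equilibrium: 235 - 3Q = 25 + 6Q gives Q* = 23.3333, P* = 165.
A tax on buyers shifts demand down by 94: (235 - 94) - 3Q = 25 + 6Q, so Q_t = 12.8889. Buyers pay P_b = 196.3333; sellers receive P_s = P_b - 94 = 102.3333.
PS falls from (1/2)(23.3333)(140) = 1633.3333 to (1/2)(12.8889)(77.3333) = 498.3704, a change of -1134.963.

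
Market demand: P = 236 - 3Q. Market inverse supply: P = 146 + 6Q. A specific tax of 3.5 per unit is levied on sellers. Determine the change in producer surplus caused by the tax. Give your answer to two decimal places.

Pre-tax equilibrium: 236 - 3Q = 146 + 6Q gives Q* = 10, P* = 206.
With the tax, sellers need 3.5 more per unit: 236 - 3Q = 146 + 6Q + 3.5, so Q_t = 9.6111. Buyers pay P_b = 207.1667; sellers receive P_s = P_b - 3.5 = 203.6667.
Producers lose the trapezoid between P_s and P* out to Q_t plus the triangle from Q_t to Q*: change in PS = 277.1204 - 300 = -22.8796.

-22.88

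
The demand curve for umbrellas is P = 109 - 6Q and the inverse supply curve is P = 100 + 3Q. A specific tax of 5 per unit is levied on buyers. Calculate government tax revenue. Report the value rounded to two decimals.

2.22

Without the tax, 109 - 6Q = 100 + 3Q so Q* = 1 and P* = 103.
A tax on buyers shifts demand down by 5: (109 - 5) - 6Q = 100 + 3Q, so Q_t = 0.4444. Buyers pay P_b = 106.3333; sellers receive P_s = P_b - 5 = 101.3333.
Tax revenue = t x Q_t = 5 x 0.4444 = 2.2222.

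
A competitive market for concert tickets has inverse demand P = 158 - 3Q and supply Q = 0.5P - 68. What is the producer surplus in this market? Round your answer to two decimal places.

19.36

Rewriting supply in inverse form: P = 136 + 2Q.
Set 158 - 3Q = 136 + 2Q, which gives 22 = 5Q, so Q* = 4.4 and P* = 158 - 3(4.4) = 144.8.
The supply curve's price intercept is 136, so PS = (1/2)(Q*)(P* - 136) = (1/2)(4.4)(8.8) = 19.36.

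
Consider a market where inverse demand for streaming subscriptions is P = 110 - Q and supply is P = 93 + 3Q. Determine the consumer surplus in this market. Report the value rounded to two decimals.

Equilibrium: 110 - Q = 93 + 3Q, so Q* = 4.25 and P* = 105.75.
Consumer surplus is the triangle under demand above P*: (1/2)(4.25)(110 - 105.75) = (1/2)(4.25)(4.25) = 9.0312.

9.03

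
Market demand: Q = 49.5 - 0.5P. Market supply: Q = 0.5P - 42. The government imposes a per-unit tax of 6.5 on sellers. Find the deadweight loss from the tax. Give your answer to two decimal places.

Rewriting demand in inverse form: P = 99 - 2Q.
Rewriting supply in inverse form: P = 84 + 2Q.
Without the tax, 99 - 2Q = 84 + 2Q so Q* = 3.75 and P* = 91.5.
A tax on sellers shifts supply up by 6.5: 99 - 2Q = 84 + 2Q + 6.5, so Q_t = 2.125. Buyers pay P_b = 94.75; sellers receive P_s = P_b - 6.5 = 88.25.
Deadweight loss is the triangle between the curves from Q_t to Q*: (1/2)(3.75 - 2.125)(6.5) = 5.2812.

5.28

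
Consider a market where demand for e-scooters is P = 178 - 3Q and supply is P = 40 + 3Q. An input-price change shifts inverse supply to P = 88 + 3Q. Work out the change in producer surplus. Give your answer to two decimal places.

Initial equilibrium: Q_0 = 23, P_0 = 109; CS_0 = (1/2)(23)(69) = 793.5, PS_0 = (1/2)(23)(69) = 793.5.
New equilibrium: 178 - 3Q = 88 + 3Q gives Q_1 = 15, P_1 = 133; CS_1 = 337.5, PS_1 = 337.5.
Change in producer surplus = 337.5 - 793.5 = -456.

-456.00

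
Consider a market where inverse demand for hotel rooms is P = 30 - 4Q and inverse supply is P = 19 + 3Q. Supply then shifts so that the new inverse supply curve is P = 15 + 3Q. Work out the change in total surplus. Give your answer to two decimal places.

Initial equilibrium: Q_0 = 1.5714, P_0 = 23.7143; CS_0 = (1/2)(1.5714)(6.2857) = 4.9388, PS_0 = (1/2)(1.5714)(4.7143) = 3.7041.
New equilibrium: 30 - 4Q = 15 + 3Q gives Q_1 = 2.1429, P_1 = 21.4286; CS_1 = 9.1837, PS_1 = 6.8878.
Change in total surplus = (9.1837 + 6.8878) - (4.9388 + 3.7041) = 7.4286.

7.43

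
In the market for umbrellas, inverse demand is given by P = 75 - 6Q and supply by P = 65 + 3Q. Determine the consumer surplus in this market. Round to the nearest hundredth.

3.70

Set 75 - 6Q = 65 + 3Q, which gives 10 = 9Q, so Q* = 1.1111 and P* = 75 - 6(1.1111) = 68.3333.
CS is the area between the demand curve and P* from 0 to Q*: (1/2)(1.1111)(6.6667) = 3.7037.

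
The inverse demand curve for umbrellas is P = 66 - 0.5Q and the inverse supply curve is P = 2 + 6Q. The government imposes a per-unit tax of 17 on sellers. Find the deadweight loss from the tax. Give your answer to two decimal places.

22.23

Pre-tax equilibrium: 66 - 0.5Q = 2 + 6Q gives Q* = 9.8462, P* = 61.0769.
With the tax, sellers need 17 more per unit: 66 - 0.5Q = 2 + 6Q + 17, so Q_t = 7.2308. Buyers pay P_b = 62.3846; sellers receive P_s = P_b - 17 = 45.3846.
Deadweight loss is the triangle between the curves from Q_t to Q*: (1/2)(9.8462 - 7.2308)(17) = 22.2308.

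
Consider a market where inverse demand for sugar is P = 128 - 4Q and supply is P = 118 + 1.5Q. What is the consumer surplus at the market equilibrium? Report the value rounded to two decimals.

Setting demand equal to supply, 10 = 5.5Q, so Q* = 1.8182 and P* = 120.7273.
The demand choke price is 128, so CS = (1/2)(Q*)(128 - P*) = (1/2)(1.8182)(7.2727) = 6.6116.

6.61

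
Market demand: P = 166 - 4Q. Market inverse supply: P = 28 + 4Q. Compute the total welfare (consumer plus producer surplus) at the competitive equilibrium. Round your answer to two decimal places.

1190.25

Set 166 - 4Q = 28 + 4Q, which gives 138 = 8Q, so Q* = 17.25 and P* = 166 - 4(17.25) = 97.
Total surplus is the full triangle between the curves from 0 to Q*: (1/2)(17.25)(166 - 28) = 1190.25.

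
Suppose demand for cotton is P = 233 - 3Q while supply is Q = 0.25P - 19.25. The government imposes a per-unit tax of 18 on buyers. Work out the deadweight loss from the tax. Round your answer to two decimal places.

Rewriting supply in inverse form: P = 77 + 4Q.
Pre-tax equilibrium: 233 - 3Q = 77 + 4Q gives Q* = 22.2857, P* = 166.1429.
With the tax, buyers' net willingness to pay falls by 18: (233 - 18) - 3Q = 77 + 4Q, so Q_t = 19.7143. Buyers pay P_b = 173.8571; sellers receive P_s = P_b - 18 = 155.8571.
The welfare triangle lost has base Q* - Q_t = 2.5714 and height t = 18, so DWL = (1/2)(2.5714)(18) = 23.1429.

23.14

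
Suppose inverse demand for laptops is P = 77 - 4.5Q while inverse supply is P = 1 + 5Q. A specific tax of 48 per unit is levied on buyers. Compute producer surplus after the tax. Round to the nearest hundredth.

21.72

Pre-tax equilibrium: 77 - 4.5Q = 1 + 5Q gives Q* = 8, P* = 41.
A tax on buyers shifts demand down by 48: (77 - 48) - 4.5Q = 1 + 5Q, so Q_t = 2.9474. Buyers pay P_b = 63.7368; sellers receive P_s = P_b - 48 = 15.7368.
Producer surplus is the triangle above supply below P_s: (1/2)(2.9474)(15.7368 - 1) = 21.7175.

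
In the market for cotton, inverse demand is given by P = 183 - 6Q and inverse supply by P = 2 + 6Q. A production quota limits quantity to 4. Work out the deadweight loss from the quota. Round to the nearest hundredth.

737.04

Without the quota, 183 - 6Q = 2 + 6Q gives Q* = 15.0833.
At Q = 4 the demand price is 183 - 6(4) = 159 and the supply price is 2 + 6(4) = 26.
Deadweight loss is the triangle between the curves from 4 to 15.0833: (1/2)(159 - 26)(15.0833 - 4) = 737.0417.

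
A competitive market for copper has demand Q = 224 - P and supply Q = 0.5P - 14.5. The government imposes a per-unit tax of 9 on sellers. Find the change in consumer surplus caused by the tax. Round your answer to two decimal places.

Rewriting demand in inverse form: P = 224 - Q.
Rewriting supply in inverse form: P = 29 + 2Q.
Without the tax, 224 - Q = 29 + 2Q so Q* = 65 and P* = 159.
A tax on sellers shifts supply up by 9: 224 - Q = 29 + 2Q + 9, so Q_t = 62. Buyers pay P_b = 162; sellers receive P_s = P_b - 9 = 153.
Consumers lose the trapezoid between P* and P_b out to Q_t plus the triangle from Q_t to Q*: change in CS = 1922 - 2112.5 = -190.5.

-190.50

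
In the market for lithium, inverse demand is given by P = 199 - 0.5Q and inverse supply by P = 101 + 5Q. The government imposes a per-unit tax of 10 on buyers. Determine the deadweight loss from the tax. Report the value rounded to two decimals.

Pre-tax equilibrium: 199 - 0.5Q = 101 + 5Q gives Q* = 17.8182, P* = 190.0909.
A tax on buyers shifts demand down by 10: (199 - 10) - 0.5Q = 101 + 5Q, so Q_t = 16. Buyers pay P_b = 191; sellers receive P_s = P_b - 10 = 181.
The welfare triangle lost has base Q* - Q_t = 1.8182 and height t = 10, so DWL = (1/2)(1.8182)(10) = 9.0909.

9.09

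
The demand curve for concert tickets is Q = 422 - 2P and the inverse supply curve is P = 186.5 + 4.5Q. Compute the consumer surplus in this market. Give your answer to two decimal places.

6.00

Rewriting demand in inverse form: P = 211 - 0.5Q.
Setting demand equal to supply, 24.5 = 5Q, so Q* = 4.9 and P* = 208.55.
CS is the area between the demand curve and P* from 0 to Q*: (1/2)(4.9)(2.45) = 6.0025.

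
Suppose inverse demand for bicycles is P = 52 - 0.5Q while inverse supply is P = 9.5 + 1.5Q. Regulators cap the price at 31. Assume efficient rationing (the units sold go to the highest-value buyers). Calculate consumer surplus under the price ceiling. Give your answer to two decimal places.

Free-market equilibrium: 52 - 0.5Q = 9.5 + 1.5Q gives Q* = 21.25, P* = 41.375.
At P = 31, sellers supply (31 - 9.5)/1.5 = 14.3333 while buyers want more, so the quantity traded is 14.3333 at price 31.
The demand price at Q = 14.3333 is 44.8333. CS is the trapezoid between demand and 31 over [0, 14.3333]: (1/2)[(52 - 31) + (44.8333 - 31)](14.3333) = 249.6389.

249.64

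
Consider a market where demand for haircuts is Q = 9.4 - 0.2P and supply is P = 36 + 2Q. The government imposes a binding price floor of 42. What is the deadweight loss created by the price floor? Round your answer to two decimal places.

Rewriting demand in inverse form: P = 47 - 5Q.
Free-market equilibrium: 47 - 5Q = 36 + 2Q gives Q* = 1.5714, P* = 39.1429.
At the floor price 42, quantity demanded is (47 - 42)/5 = 1; demand is the short side, so Q = 1 trades at P = 42.
At Q = 1 the demand price is 42 and the supply price is 38. Deadweight loss is the triangle between the curves from 1 to 1.5714: (1/2)(42 - 38)(1.5714 - 1) = 1.1429.

1.14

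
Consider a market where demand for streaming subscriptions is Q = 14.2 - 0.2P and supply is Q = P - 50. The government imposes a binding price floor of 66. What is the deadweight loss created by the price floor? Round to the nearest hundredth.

Rewriting demand in inverse form: P = 71 - 5Q.
Rewriting supply in inverse form: P = 50 + Q.
Without the control, 71 - 5Q = 50 + Q so Q* = 3.5 and P* = 53.5.
At the floor price 66, quantity demanded is (71 - 66)/5 = 1; demand is the short side, so Q = 1 trades at P = 66.
At Q = 1 the demand price is 66 and the supply price is 51. Deadweight loss is the triangle between the curves from 1 to 3.5: (1/2)(66 - 51)(3.5 - 1) = 18.75.

18.75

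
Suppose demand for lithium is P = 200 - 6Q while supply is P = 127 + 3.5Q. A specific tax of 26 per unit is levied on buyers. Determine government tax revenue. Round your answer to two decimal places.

Pre-tax equilibrium: 200 - 6Q = 127 + 3.5Q gives Q* = 7.6842, P* = 153.8947.
With the tax, buyers' net willingness to pay falls by 26: (200 - 26) - 6Q = 127 + 3.5Q, so Q_t = 4.9474. Buyers pay P_b = 170.3158; sellers receive P_s = P_b - 26 = 144.3158.
Tax revenue = t x Q_t = 26 x 4.9474 = 128.6316.

128.63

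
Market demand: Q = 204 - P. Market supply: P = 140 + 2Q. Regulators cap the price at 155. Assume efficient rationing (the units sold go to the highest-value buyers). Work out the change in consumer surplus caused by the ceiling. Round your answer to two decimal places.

Rewriting demand in inverse form: P = 204 - Q.
Free-market equilibrium: 204 - Q = 140 + 2Q gives Q* = 21.3333, P* = 182.6667.
At P = 155, sellers supply (155 - 140)/2 = 7.5 while buyers want more, so the quantity traded is 7.5 at price 155.
CS goes from (1/2)(21.3333)(21.3333) = 227.5556 to 339.375 (computed as (204 - 155)(7.5) - (1/2)(1)(7.5)^2), a change of 111.8194.

111.82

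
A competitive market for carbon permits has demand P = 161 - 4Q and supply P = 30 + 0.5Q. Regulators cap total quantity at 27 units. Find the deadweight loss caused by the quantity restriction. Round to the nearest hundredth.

10.03

Unrestricted equilibrium: Q* = (161 - 30)/(4 + 0.5) = 29.1111.
At Q = 27 the demand price is 161 - 4(27) = 53 and the supply price is 30 + 0.5(27) = 43.5.
Deadweight loss is the triangle between the curves from 27 to 29.1111: (1/2)(53 - 43.5)(29.1111 - 27) = 10.0278.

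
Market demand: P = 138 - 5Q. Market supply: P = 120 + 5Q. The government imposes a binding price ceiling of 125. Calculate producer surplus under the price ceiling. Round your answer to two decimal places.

Without the control, 138 - 5Q = 120 + 5Q so Q* = 1.8 and P* = 129.
At the ceiling price 125, quantity supplied is (125 - 120)/5 = 1; supply is the short side, so Q = 1 trades at P = 125.
PS is the triangle above supply below 125: (1/2)(1)(125 - 120) = 2.5.

2.50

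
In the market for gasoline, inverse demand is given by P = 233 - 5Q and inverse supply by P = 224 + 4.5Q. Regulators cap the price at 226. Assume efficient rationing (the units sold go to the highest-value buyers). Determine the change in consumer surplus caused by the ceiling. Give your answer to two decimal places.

Free-market equilibrium: 233 - 5Q = 224 + 4.5Q gives Q* = 0.9474, P* = 228.2632.
At the ceiling price 226, quantity supplied is (226 - 224)/4.5 = 0.4444; supply is the short side, so Q = 0.4444 trades at P = 226.
CS goes from (1/2)(0.9474)(4.7368) = 2.2438 to 2.6173 (computed as (233 - 226)(0.4444) - (1/2)(5)(0.4444)^2), a change of 0.3735.

0.37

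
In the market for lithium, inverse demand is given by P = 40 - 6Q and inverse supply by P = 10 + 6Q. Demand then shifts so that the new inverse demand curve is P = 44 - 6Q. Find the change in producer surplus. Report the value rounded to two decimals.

5.33

Initial equilibrium: Q_0 = 2.5, P_0 = 25; CS_0 = (1/2)(2.5)(15) = 18.75, PS_0 = (1/2)(2.5)(15) = 18.75.
New equilibrium: 44 - 6Q = 10 + 6Q gives Q_1 = 2.8333, P_1 = 27; CS_1 = 24.0833, PS_1 = 24.0833.
Change in producer surplus = 24.0833 - 18.75 = 5.3333.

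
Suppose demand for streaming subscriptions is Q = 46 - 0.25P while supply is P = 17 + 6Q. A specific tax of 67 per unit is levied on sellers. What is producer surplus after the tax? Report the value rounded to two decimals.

Rewriting demand in inverse form: P = 184 - 4Q.
Pre-tax equilibrium: 184 - 4Q = 17 + 6Q gives Q* = 16.7, P* = 117.2.
With the tax, sellers need 67 more per unit: 184 - 4Q = 17 + 6Q + 67, so Q_t = 10. Buyers pay P_b = 144; sellers receive P_s = P_b - 67 = 77.
Producer surplus is the triangle above supply below P_s: (1/2)(10)(77 - 17) = 300.

300.00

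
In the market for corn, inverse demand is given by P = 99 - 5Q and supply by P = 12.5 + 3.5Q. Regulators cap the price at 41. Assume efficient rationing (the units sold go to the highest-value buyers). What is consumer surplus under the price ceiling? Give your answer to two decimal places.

Without the control, 99 - 5Q = 12.5 + 3.5Q so Q* = 10.1765 and P* = 48.1176.
At the ceiling price 41, quantity supplied is (41 - 12.5)/3.5 = 8.1429; supply is the short side, so Q = 8.1429 trades at P = 41.
The demand price at Q = 8.1429 is 58.2857. CS is the trapezoid between demand and 41 over [0, 8.1429]: (1/2)[(99 - 41) + (58.2857 - 41)](8.1429) = 306.5204.

306.52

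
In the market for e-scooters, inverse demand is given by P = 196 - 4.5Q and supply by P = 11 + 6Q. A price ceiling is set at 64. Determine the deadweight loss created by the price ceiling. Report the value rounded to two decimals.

Free-market equilibrium: 196 - 4.5Q = 11 + 6Q gives Q* = 17.619, P* = 116.7143.
At the ceiling price 64, quantity supplied is (64 - 11)/6 = 8.8333; supply is the short side, so Q = 8.8333 trades at P = 64.
The lost-trades triangle has base Q* - 8.8333 = 8.7857 and height equal to the gap between the curves at Q = 8.8333, which is 156.25 - 64 = 92.25. DWL = (1/2)(8.7857)(92.25) = 405.2411.

405.24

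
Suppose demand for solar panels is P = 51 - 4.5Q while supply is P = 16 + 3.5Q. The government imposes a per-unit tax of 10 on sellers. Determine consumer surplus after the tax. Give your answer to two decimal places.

Without the tax, 51 - 4.5Q = 16 + 3.5Q so Q* = 4.375 and P* = 31.3125.
With the tax, sellers need 10 more per unit: 51 - 4.5Q = 16 + 3.5Q + 10, so Q_t = 3.125. Buyers pay P_b = 36.9375; sellers receive P_s = P_b - 10 = 26.9375.
CS = (1/2)(Q_t)(51 - P_b) = (1/2)(3.125)(14.0625) = 21.9727.

21.97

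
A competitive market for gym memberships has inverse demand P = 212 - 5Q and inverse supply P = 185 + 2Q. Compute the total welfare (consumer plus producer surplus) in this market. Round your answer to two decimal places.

Set 212 - 5Q = 185 + 2Q, which gives 27 = 7Q, so Q* = 3.8571 and P* = 212 - 5(3.8571) = 192.7143.
Total surplus is the full triangle between the curves from 0 to Q*: (1/2)(3.8571)(212 - 185) = 52.0714.

52.07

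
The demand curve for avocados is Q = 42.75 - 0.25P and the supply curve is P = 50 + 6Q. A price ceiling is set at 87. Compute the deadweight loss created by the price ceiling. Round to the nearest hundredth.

Rewriting demand in inverse form: P = 171 - 4Q.
Without the control, 171 - 4Q = 50 + 6Q so Q* = 12.1 and P* = 122.6.
At the ceiling price 87, quantity supplied is (87 - 50)/6 = 6.1667; supply is the short side, so Q = 6.1667 trades at P = 87.
At Q = 6.1667 the demand price is 146.3333 and the supply price is 87. Deadweight loss is the triangle between the curves from 6.1667 to 12.1: (1/2)(146.3333 - 87)(12.1 - 6.1667) = 176.0222.

176.02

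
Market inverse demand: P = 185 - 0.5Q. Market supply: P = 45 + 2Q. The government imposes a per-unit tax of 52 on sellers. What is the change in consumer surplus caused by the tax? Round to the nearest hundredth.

Without the tax, 185 - 0.5Q = 45 + 2Q so Q* = 56 and P* = 157.
With the tax, sellers need 52 more per unit: 185 - 0.5Q = 45 + 2Q + 52, so Q_t = 35.2. Buyers pay P_b = 167.4; sellers receive P_s = P_b - 52 = 115.4.
CS falls from (1/2)(56)(28) = 784 to (1/2)(35.2)(17.6) = 309.76, a change of -474.24.

-474.24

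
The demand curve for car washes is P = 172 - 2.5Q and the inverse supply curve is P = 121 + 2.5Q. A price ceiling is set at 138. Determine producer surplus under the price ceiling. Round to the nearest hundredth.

Without the control, 172 - 2.5Q = 121 + 2.5Q so Q* = 10.2 and P* = 146.5.
At the ceiling price 138, quantity supplied is (138 - 121)/2.5 = 6.8; supply is the short side, so Q = 6.8 trades at P = 138.
PS is the triangle above supply below 138: (1/2)(6.8)(138 - 121) = 57.8.

57.80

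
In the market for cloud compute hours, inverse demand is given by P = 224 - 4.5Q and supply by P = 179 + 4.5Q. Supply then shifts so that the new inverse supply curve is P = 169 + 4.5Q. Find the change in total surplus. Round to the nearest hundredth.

55.56

Initial equilibrium: Q_0 = 5, P_0 = 201.5; CS_0 = (1/2)(5)(22.5) = 56.25, PS_0 = (1/2)(5)(22.5) = 56.25.
New equilibrium: 224 - 4.5Q = 169 + 4.5Q gives Q_1 = 6.1111, P_1 = 196.5; CS_1 = 84.0278, PS_1 = 84.0278.
Change in total surplus = (84.0278 + 84.0278) - (56.25 + 56.25) = 55.5556.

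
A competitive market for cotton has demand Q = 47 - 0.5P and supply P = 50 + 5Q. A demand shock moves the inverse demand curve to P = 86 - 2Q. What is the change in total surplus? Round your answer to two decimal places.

Rewriting demand in inverse form: P = 94 - 2Q.
Initial equilibrium: Q_0 = 6.2857, P_0 = 81.4286; CS_0 = (1/2)(6.2857)(12.5714) = 39.5102, PS_0 = (1/2)(6.2857)(31.4286) = 98.7755.
New equilibrium: 86 - 2Q = 50 + 5Q gives Q_1 = 5.1429, P_1 = 75.7143; CS_1 = 26.449, PS_1 = 66.1224.
Change in total surplus = (26.449 + 66.1224) - (39.5102 + 98.7755) = -45.7143.

-45.71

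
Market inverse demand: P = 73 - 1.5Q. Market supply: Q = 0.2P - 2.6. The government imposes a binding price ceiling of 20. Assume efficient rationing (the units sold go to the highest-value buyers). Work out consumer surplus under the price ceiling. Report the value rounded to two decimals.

72.73

Rewriting supply in inverse form: P = 13 + 5Q.
Without the control, 73 - 1.5Q = 13 + 5Q so Q* = 9.2308 and P* = 59.1538.
At the ceiling price 20, quantity supplied is (20 - 13)/5 = 1.4; supply is the short side, so Q = 1.4 trades at P = 20.
The demand price at Q = 1.4 is 70.9. CS is the trapezoid between demand and 20 over [0, 1.4]: (1/2)[(73 - 20) + (70.9 - 20)](1.4) = 72.73.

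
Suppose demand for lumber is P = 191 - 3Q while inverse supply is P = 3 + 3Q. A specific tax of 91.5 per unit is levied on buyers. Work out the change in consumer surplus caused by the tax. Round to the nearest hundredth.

Without the tax, 191 - 3Q = 3 + 3Q so Q* = 31.3333 and P* = 97.
With the tax, buyers' net willingness to pay falls by 91.5: (191 - 91.5) - 3Q = 3 + 3Q, so Q_t = 16.0833. Buyers pay P_b = 142.75; sellers receive P_s = P_b - 91.5 = 51.25.
Consumers lose the trapezoid between P* and P_b out to Q_t plus the triangle from Q_t to Q*: change in CS = 388.0104 - 1472.6667 = -1084.6562.

-1084.66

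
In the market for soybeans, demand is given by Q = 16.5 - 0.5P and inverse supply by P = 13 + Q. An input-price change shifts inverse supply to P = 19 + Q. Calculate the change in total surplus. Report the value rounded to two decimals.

-34.00

Rewriting demand in inverse form: P = 33 - 2Q.
Initial equilibrium: Q_0 = 6.6667, P_0 = 19.6667; CS_0 = (1/2)(6.6667)(13.3333) = 44.4444, PS_0 = (1/2)(6.6667)(6.6667) = 22.2222.
New equilibrium: 33 - 2Q = 19 + Q gives Q_1 = 4.6667, P_1 = 23.6667; CS_1 = 21.7778, PS_1 = 10.8889.
Change in total surplus = (21.7778 + 10.8889) - (44.4444 + 22.2222) = -34.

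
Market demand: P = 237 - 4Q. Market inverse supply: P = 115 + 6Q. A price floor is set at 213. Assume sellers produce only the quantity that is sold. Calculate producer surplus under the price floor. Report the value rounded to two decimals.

Without the control, 237 - 4Q = 115 + 6Q so Q* = 12.2 and P* = 188.2.
At P = 213, buyers demand (237 - 213)/4 = 6 while sellers would supply more, so the quantity traded is 6 at price 213.
The supply price at Q = 6 is 151. PS is the trapezoid between 213 and supply over [0, 6]: (1/2)[(213 - 115) + (213 - 151)](6) = 480.

480.00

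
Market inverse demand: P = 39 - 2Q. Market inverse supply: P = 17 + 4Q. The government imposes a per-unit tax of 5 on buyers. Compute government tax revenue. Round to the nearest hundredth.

Pre-tax equilibrium: 39 - 2Q = 17 + 4Q gives Q* = 3.6667, P* = 31.6667.
With the tax, buyers' net willingness to pay falls by 5: (39 - 5) - 2Q = 17 + 4Q, so Q_t = 2.8333. Buyers pay P_b = 33.3333; sellers receive P_s = P_b - 5 = 28.3333.
Revenue is the tax times quantity traded: 5 x 2.8333 = 14.1667.

14.17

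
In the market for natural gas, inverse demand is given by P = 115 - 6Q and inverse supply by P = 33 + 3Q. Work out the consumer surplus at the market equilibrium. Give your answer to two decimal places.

249.04

Equilibrium: 115 - 6Q = 33 + 3Q, so Q* = 9.1111 and P* = 60.3333.
CS is the area between the demand curve and P* from 0 to Q*: (1/2)(9.1111)(54.6667) = 249.037.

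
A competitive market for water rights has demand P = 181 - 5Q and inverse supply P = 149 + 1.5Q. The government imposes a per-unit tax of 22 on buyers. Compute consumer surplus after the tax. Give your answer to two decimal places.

5.92

Pre-tax equilibrium: 181 - 5Q = 149 + 1.5Q gives Q* = 4.9231, P* = 156.3846.
A tax on buyers shifts demand down by 22: (181 - 22) - 5Q = 149 + 1.5Q, so Q_t = 1.5385. Buyers pay P_b = 173.3077; sellers receive P_s = P_b - 22 = 151.3077.
Consumer surplus is the triangle under demand above P_b: (1/2)(1.5385)(181 - 173.3077) = 5.9172.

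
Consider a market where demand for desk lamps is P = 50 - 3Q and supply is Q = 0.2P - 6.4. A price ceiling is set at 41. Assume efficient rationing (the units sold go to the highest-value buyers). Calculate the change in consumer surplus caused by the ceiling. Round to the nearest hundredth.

3.75

Rewriting supply in inverse form: P = 32 + 5Q.
Free-market equilibrium: 50 - 3Q = 32 + 5Q gives Q* = 2.25, P* = 43.25.
At P = 41, sellers supply (41 - 32)/5 = 1.8 while buyers want more, so the quantity traded is 1.8 at price 41.
CS goes from (1/2)(2.25)(6.75) = 7.5938 to 11.34 (computed as (50 - 41)(1.8) - (1/2)(3)(1.8)^2), a change of 3.7462.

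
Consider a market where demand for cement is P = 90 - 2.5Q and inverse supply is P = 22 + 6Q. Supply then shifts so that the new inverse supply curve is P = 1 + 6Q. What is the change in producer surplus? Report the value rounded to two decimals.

136.90

Initial equilibrium: Q_0 = 8, P_0 = 70; CS_0 = (1/2)(8)(20) = 80, PS_0 = (1/2)(8)(48) = 192.
New equilibrium: 90 - 2.5Q = 1 + 6Q gives Q_1 = 10.4706, P_1 = 63.8235; CS_1 = 137.0415, PS_1 = 328.8997.
Change in producer surplus = 328.8997 - 192 = 136.8997.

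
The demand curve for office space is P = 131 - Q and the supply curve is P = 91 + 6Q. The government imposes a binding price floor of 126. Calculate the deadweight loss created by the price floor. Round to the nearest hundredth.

1.79

Free-market equilibrium: 131 - Q = 91 + 6Q gives Q* = 5.7143, P* = 125.2857.
At the floor price 126, quantity demanded is (131 - 126)/1 = 5; demand is the short side, so Q = 5 trades at P = 126.
At Q = 5 the demand price is 126 and the supply price is 121. Deadweight loss is the triangle between the curves from 5 to 5.7143: (1/2)(126 - 121)(5.7143 - 5) = 1.7857.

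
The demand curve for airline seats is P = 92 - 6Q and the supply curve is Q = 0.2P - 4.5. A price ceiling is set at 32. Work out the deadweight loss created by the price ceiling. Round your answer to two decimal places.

Rewriting supply in inverse form: P = 22.5 + 5Q.
Free-market equilibrium: 92 - 6Q = 22.5 + 5Q gives Q* = 6.3182, P* = 54.0909.
At P = 32, sellers supply (32 - 22.5)/5 = 1.9 while buyers want more, so the quantity traded is 1.9 at price 32.
At Q = 1.9 the demand price is 80.6 and the supply price is 32. Deadweight loss is the triangle between the curves from 1.9 to 6.3182: (1/2)(80.6 - 32)(6.3182 - 1.9) = 107.3618.

107.36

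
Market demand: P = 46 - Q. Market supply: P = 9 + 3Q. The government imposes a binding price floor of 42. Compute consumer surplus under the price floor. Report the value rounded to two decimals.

8.00

Free-market equilibrium: 46 - Q = 9 + 3Q gives Q* = 9.25, P* = 36.75.
At the floor price 42, quantity demanded is (46 - 42)/1 = 4; demand is the short side, so Q = 4 trades at P = 42.
CS is the triangle under demand above 42: (1/2)(4)(46 - 42) = 8.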